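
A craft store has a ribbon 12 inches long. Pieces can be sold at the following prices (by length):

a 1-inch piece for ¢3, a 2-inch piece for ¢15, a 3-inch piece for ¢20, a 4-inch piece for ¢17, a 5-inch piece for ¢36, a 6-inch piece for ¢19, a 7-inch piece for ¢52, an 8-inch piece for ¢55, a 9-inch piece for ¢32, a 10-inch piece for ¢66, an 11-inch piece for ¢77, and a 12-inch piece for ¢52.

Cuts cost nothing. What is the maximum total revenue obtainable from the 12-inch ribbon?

Let r[k] be the best obtainable value from length k. For each k, try every first piece i and keep the best of price[i] + r[k−i].
r[1] = 3
r[2] = 15
r[3] = 20
r[4] = 30  (first piece 2, then r[2]=15)
r[5] = 36
r[6] = 45  (first piece 2, then r[4]=30)
r[7] = 52
r[8] = 60  (first piece 2, then r[6]=45)
r[9] = 67  (first piece 2, then r[7]=52)
r[10] = 75  (first piece 2, then r[8]=60)
r[11] = 82  (first piece 2, then r[9]=67)
r[12] = 90  (first piece 2, then r[10]=75)
One optimal cutting: 2 + 2 + 2 + 2 + 2 + 2 → ¢15 + ¢15 + ¢15 + ¢15 + ¢15 + ¢15 = ¢90.

90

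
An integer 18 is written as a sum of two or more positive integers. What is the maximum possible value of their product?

Define f[k] = max over 1≤i<k of i · max(k−i, f[k−i]); the inner max lets the remainder stay uncut if that's better.
f[2] = 1×max(1,0) = 1×1 = 1
f[3] = max(1×2, 2×1) = 2
f[4] = max(1×3, 2×2, 3×1) = 4
f[5] = max(1×4, 2×3, 3×2, 4×1) = 6
f[6] = max(1×6, 2×4, 3×3, 4×2, 5×1) = 9
f[7] = max(1×9, 2×6, 3×4, 4×3, 5×2, 6×1) = 12
f[8] = max(1×12, 2×9, 3×6, …, 6×2, 7×1) = 18
f[9] = max(1×18, 2×12, 3×9, …, 7×2, 8×1) = 27
f[10] = max(1×27, 2×18, 3×12, …, 8×2, 9×1) = 36
f[11] = max(1×36, 2×27, 3×18, …, 9×2, 10×1) = 54
f[12] = max(1×54, 2×36, 3×27, …, 10×2, 11×1) = 81
f[13] = max(1×81, 2×54, 3×36, …, 11×2, 12×1) = 108
f[14] = max(1×108, 2×81, 3×54, …, 12×2, 13×1) = 162
f[15] = max(1×162, 2×108, 3×81, …, 13×2, 14×1) = 243
f[16] = max(1×243, 2×162, 3×108, …, 14×2, 15×1) = 324
f[17] = max(1×324, 2×243, 3×162, …, 15×2, 16×1) = 486
f[18] = max(1×486, 2×324, 3×243, …, 16×2, 17×1) = 729
One optimal split: 3 + 3 + 3 + 3 + 3 + 3; product 3×3×3×3×3×3 = 729.

729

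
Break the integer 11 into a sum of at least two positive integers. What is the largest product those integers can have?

54

Let m[k] be the best product for length k (with at least one cut). For each first piece i, the rest contributes max(k−i, m[k−i]).
m[2] = 1·max(1,0) = 1·1 = 1
m[3] = 1·max(2,1) = 1·2 = 2
m[4] = 2·max(2,1) = 2·2 = 4
m[5] = 2·max(3,2) = 2·3 = 6
m[6] = 3·max(3,2) = 3·3 = 9
m[7] = 2·max(5,6) = 2·6 = 12
m[8] = 2·max(6,9) = 2·9 = 18
m[9] = 3·max(6,9) = 3·9 = 27
m[10] = 2·max(8,18) = 2·18 = 36
m[11] = 2·max(9,27) = 2·27 = 54
One optimal split: 3 + 3 + 3 + 2; product 3·3·3·2 = 54.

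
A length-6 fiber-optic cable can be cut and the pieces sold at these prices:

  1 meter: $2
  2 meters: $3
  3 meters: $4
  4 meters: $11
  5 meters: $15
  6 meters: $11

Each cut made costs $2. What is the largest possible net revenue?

15

Consider every possible first cut. r[k] is the best of p[i]+r[k−i] over all sellable i≤k, charging 2 whenever i<k.
r[1] = 2
r[2] = 3
r[3] = 4
r[4] = 11
r[5] = 15
r[6] = 15  (first piece 1, then r[5]=15)
One optimal plan: pieces 5 + 1 (1 cut) → $17 − $2 = $15.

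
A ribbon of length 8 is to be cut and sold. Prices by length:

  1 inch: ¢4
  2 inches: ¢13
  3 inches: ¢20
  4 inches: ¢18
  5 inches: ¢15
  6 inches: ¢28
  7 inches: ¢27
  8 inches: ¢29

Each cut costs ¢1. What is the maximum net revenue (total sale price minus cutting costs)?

Build net[k] bottom-up: net[k] = max over allowed piece i of (p[i] + net[k−i]) − 1 per cut.
net[1] = 4
net[2] = max(4+4-1, 13+0) = 13
net[3] = max(4+13-1, 13+4-1, 20+0) = 20
net[4] = max(4+20-1, 13+13-1, 20+4-1, 18+0) = 25
net[5] = max(4+25-1, 13+20-1, 20+13-1, 18+4-1, 15+0) = 32
net[6] = max(4+32-1, 13+25-1, 20+20-1, 18+13-1, 15+4-1, 28+0) = 39
net[7] = max(4+39-1, 13+32-1, 20+25-1, …, 28+4-1, 27+0) = 44
net[8] = max(4+44-1, 13+39-1, 20+32-1, …, 27+4-1, 29+0) = 51
One optimal plan: pieces 3 + 3 + 2 (2 cuts) → ¢53 − ¢2 = ¢51.

51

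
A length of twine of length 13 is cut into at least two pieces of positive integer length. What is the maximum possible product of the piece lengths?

108

Let prod[k] be the best product for length k (with at least one cut). For each first piece i, the rest contributes max(k−i, prod[k−i]).
Small cases: prod[2]=1, prod[3]=2, prod[4]=4, prod[5]=6, prod[6]=9.
prod[7] = max(1·9, 2·6, 3·4, 4·3, 5·2, 6·1) = 12
prod[8] = max(1·12, 2·9, 3·6, …, 6·2, 7·1) = 18
prod[9] = max(1·18, 2·12, 3·9, …, 7·2, 8·1) = 27
prod[10] = max(1·27, 2·18, 3·12, …, 8·2, 9·1) = 36
prod[11] = max(1·36, 2·27, 3·18, …, 9·2, 10·1) = 54
prod[12] = max(1·54, 2·36, 3·27, …, 10·2, 11·1) = 81
prod[13] = max(1·81, 2·54, 3·36, …, 11·2, 12·1) = 108
One optimal split: 3 + 3 + 3 + 2 + 2; product 3·3·3·2·2 = 108.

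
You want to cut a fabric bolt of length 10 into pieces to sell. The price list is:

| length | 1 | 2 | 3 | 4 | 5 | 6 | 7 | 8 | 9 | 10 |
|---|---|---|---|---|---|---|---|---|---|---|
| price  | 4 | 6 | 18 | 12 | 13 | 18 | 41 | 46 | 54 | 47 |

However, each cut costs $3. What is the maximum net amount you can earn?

56

Consider every possible first cut. net[k] is the best of p[i]+net[k−i] over all sellable i≤k, charging 3 whenever i<k.
net[1] = 4
net[2] = max(4+4-3, 6+0) = 6
net[3] = max(4+6-3, 6+4-3, 18+0) = 18
net[4] = max(4+18-3, 6+6-3, 18+4-3, 12+0) = 19
net[5] = max(4+19-3, 6+18-3, 18+6-3, 12+4-3, 13+0) = 21
net[6] = max(4+21-3, 6+19-3, 18+18-3, 12+6-3, 13+4-3, 18+0) = 33
net[7] = max(4+33-3, 6+21-3, 18+19-3, …, 18+4-3, 41+0) = 41
net[8] = max(4+41-3, 6+33-3, 18+21-3, …, 41+4-3, 46+0) = 46
net[9] = max(4+46-3, 6+41-3, 18+33-3, …, 46+4-3, 54+0) = 54
net[10] = max(4+54-3, 6+46-3, 18+41-3, …, 54+4-3, 47+0) = 56
One optimal plan: pieces 7 + 3 (1 cut) → $59 − $3 = $56.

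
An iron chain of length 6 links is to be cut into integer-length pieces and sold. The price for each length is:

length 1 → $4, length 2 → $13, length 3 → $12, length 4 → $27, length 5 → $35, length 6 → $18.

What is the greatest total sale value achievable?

Let R[k] be the best obtainable value from length k. For each k, try every first piece i and keep the best of price[i] + R[k−i].
R[1] = 4
R[2] = max(4+4, 13+0) = 13
R[3] = max(4+13, 13+4, 12+0) = 17
R[4] = max(4+17, 13+13, 12+4, 27+0) = 27
R[5] = max(4+27, 13+17, 12+13, 27+4, 35+0) = 35
R[6] = max(4+35, 13+27, 12+17, 27+13, 35+4, 18+0) = 40
One optimal cutting: 4 + 2 → $27 + $13 = $40.

40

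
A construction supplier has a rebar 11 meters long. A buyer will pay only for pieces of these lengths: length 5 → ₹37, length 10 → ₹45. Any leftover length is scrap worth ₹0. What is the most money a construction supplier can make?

Consider every possible first cut. f[k] is the best of p[i]+f[k−i] over all sellable i≤k.
f[1] = 0
f[2] = 0
f[3] = 0
f[4] = 0
f[5] = 37
f[6] = 37
f[7] = 37
f[8] = 37
f[9] = 37
f[10] = 74  (first piece 5, then f[5]=37)
f[11] = 74
One optimal cutting: pieces 5 + 5 with 1 meter of scrap → ₹74.

74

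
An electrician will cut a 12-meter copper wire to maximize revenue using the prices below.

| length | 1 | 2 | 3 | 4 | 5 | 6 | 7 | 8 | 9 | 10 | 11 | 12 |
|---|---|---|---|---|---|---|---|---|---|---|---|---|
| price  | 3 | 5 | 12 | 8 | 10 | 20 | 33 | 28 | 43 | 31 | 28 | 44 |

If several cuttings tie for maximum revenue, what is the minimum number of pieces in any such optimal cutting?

2

Build r[k] bottom-up: r[k] = max over allowed piece i of (p[i] + r[k−i]).
r[1] = 3
r[2] = 6  (first piece 1, then r[1]=3)
r[3] = 12
r[4] = 15  (first piece 1, then r[3]=12)
r[5] = 18  (first piece 1, then r[4]=15)
r[6] = 24  (first piece 3, then r[3]=12)
r[7] = 33
r[8] = 36  (first piece 1, then r[7]=33)
r[9] = 43
r[10] = 46  (first piece 1, then r[9]=43)
r[11] = 49  (first piece 1, then r[10]=46)
r[12] = 55  (first piece 3, then r[9]=43)
Maximum revenue is €55.
Now minimize piece count subject to staying optimal: for each k, pieces[k] = 1 + min over i with p[i]+r[k−i]=r[k] of pieces[k−i].
pieces[9] = 1
pieces[10] = 2
pieces[11] = 3
pieces[12] = 2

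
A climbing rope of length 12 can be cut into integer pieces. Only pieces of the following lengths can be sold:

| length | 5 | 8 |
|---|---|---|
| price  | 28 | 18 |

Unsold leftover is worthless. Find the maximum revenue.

56

Build best[k] bottom-up: best[k] = max over allowed piece i of (p[i] + best[k−i]).
best[1] = 0
best[2] = 0
best[3] = 0
best[4] = 0
best[5] = 28
best[6] = 28
best[7] = 28
best[8] = max(28+0, 18+0) = 28
best[9] = max(28+0, 18+0) = 28
best[10] = max(28+28, 18+0) = 56
best[11] = max(28+28, 18+0) = 56
best[12] = max(28+28, 18+0) = 56
One optimal cutting: pieces 5 + 5 with 2 meters of scrap → €56.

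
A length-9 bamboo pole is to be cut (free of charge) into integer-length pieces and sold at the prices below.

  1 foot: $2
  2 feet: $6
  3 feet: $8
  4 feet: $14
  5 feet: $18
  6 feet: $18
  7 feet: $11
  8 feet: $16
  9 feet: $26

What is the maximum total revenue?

Consider every possible first cut. r[k] is the best of p[i]+r[k−i] over all sellable i≤k.
r[1] = 2
r[2] = 6
r[3] = 8  (first piece 1, then r[2]=6)
r[4] = 14
r[5] = 18
r[6] = 20  (first piece 1, then r[5]=18)
r[7] = 24  (first piece 2, then r[5]=18)
r[8] = 28  (first piece 4, then r[4]=14)
r[9] = 32  (first piece 4, then r[5]=18)
One optimal cutting: 5 + 4 → $18 + $14 = $32.

32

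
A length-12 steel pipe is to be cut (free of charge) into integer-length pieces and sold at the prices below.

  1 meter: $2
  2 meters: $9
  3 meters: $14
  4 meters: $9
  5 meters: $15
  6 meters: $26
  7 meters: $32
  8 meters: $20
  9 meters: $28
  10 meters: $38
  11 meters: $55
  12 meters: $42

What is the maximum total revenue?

57

Let R[k] be the best obtainable value from length k. For each k, try every first piece i and keep the best of price[i] + R[k−i].
R[1] = 2
R[2] = 9
R[3] = 14
R[4] = 18  (first piece 2, then R[2]=9)
R[5] = 23  (first piece 2, then R[3]=14)
R[6] = 28  (first piece 3, then R[3]=14)
R[7] = 32  (first piece 2, then R[5]=23)
R[8] = 37  (first piece 2, then R[6]=28)
R[9] = 42  (first piece 3, then R[6]=28)
R[10] = 46  (first piece 2, then R[8]=37)
R[11] = 55
R[12] = 57  (first piece 1, then R[11]=55)
One optimal cutting: 11 + 1 → $55 + $2 = $57.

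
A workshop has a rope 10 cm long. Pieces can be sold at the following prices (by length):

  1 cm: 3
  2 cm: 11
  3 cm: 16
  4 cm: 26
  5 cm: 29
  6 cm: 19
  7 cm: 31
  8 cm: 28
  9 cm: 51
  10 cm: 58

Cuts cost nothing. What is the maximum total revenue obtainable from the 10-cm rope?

Build v[k] bottom-up: v[k] = max over allowed piece i of (p[i] + v[k−i]).
v[1] = 3
v[2] = max(3+3, 11+0) = 11
v[3] = max(3+11, 11+3, 16+0) = 16
v[4] = max(3+16, 11+11, 16+3, 26+0) = 26
v[5] = max(3+26, 11+16, 16+11, 26+3, 29+0) = 29
v[6] = max(3+29, 11+26, 16+16, 26+11, 29+3, 19+0) = 37
v[7] = max(3+37, 11+29, 16+26, …, 19+3, 31+0) = 42
v[8] = max(3+42, 11+37, 16+29, …, 31+3, 28+0) = 52
v[9] = max(3+52, 11+42, 16+37, …, 28+3, 51+0) = 55
v[10] = max(3+55, 11+52, 16+42, …, 51+3, 58+0) = 63
One optimal cutting: 4 + 4 + 2 → 26 + 26 + 11 = 63.

63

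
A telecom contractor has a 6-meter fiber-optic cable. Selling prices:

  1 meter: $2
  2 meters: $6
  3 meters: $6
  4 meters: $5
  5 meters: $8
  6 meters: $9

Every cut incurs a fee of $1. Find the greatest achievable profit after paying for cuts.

16

Consider every possible first cut. r[k] is the best of p[i]+r[k−i] over all sellable i≤k, charging 1 whenever i<k.
r[1] = 2
r[2] = max(2+2-1, 6+0) = 6
r[3] = max(2+6-1, 6+2-1, 6+0) = 7
r[4] = max(2+7-1, 6+6-1, 6+2-1, 5+0) = 11
r[5] = max(2+11-1, 6+7-1, 6+6-1, 5+2-1, 8+0) = 12
r[6] = max(2+12-1, 6+11-1, 6+7-1, 5+6-1, 8+2-1, 9+0) = 16
One optimal plan: pieces 2 + 2 + 2 (2 cuts) → $18 − $2 = $16.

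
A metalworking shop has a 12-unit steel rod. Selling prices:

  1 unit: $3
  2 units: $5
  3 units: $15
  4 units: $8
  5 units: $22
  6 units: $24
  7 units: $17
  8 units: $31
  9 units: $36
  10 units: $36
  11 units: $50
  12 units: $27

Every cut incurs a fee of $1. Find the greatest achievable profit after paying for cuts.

57

Let net[k] be the best obtainable value from length k. For each k, try every first piece i and keep the best of price[i] + net[k−i] minus the 1 cut fee when i<k.
net[1] = 3
net[2] = max(3+3-1, 5+0) = 5
net[3] = max(3+5-1, 5+3-1, 15+0) = 15
net[4] = max(3+15-1, 5+5-1, 15+3-1, 8+0) = 17
net[5] = max(3+17-1, 5+15-1, 15+5-1, 8+3-1, 22+0) = 22
net[6] = max(3+22-1, 5+17-1, 15+15-1, 8+5-1, 22+3-1, 24+0) = 29
net[7] = max(3+29-1, 5+22-1, 15+17-1, …, 24+3-1, 17+0) = 31
net[8] = max(3+31-1, 5+29-1, 15+22-1, …, 17+3-1, 31+0) = 36
net[9] = max(3+36-1, 5+31-1, 15+29-1, …, 31+3-1, 36+0) = 43
net[10] = max(3+43-1, 5+36-1, 15+31-1, …, 36+3-1, 36+0) = 45
net[11] = max(3+45-1, 5+43-1, 15+36-1, …, 36+3-1, 50+0) = 50
net[12] = max(3+50-1, 5+45-1, 15+43-1, …, 50+3-1, 27+0) = 57
One optimal plan: pieces 3 + 3 + 3 + 3 (3 cuts) → $60 − $3 = $57.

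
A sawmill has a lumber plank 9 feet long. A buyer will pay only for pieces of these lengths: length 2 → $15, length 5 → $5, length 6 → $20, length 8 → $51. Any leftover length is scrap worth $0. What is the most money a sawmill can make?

Build r[k] bottom-up: r[k] = max over allowed piece i of (p[i] + r[k−i]).
r[1] = 0
r[2] = 15
r[3] = 15
r[4] = 30  (first piece 2, then r[2]=15)
r[5] = max(15+15, 5+0) = 30
r[6] = max(15+30, 5+0, 20+0) = 45
r[7] = max(15+30, 5+15, 20+0) = 45
r[8] = max(15+45, 5+15, 20+15, 51+0) = 60
r[9] = max(15+45, 5+30, 20+15, 51+0) = 60
One optimal cutting: pieces 2 + 2 + 2 + 2 with 1 foot of scrap → $60.

60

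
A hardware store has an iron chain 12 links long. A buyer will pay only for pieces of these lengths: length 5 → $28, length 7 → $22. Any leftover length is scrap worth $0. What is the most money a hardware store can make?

56

Build r[k] bottom-up: r[k] = max over allowed piece i of (p[i] + r[k−i]).
r[1] = 0
r[2] = 0
r[3] = 0
r[4] = 0
r[5] = 28
r[6] = 28
r[7] = max(28+0, 22+0) = 28
r[8] = max(28+0, 22+0) = 28
r[9] = max(28+0, 22+0) = 28
r[10] = max(28+28, 22+0) = 56
r[11] = max(28+28, 22+0) = 56
r[12] = max(28+28, 22+28) = 56
One optimal cutting: pieces 5 + 5 with 2 links of scrap → $56.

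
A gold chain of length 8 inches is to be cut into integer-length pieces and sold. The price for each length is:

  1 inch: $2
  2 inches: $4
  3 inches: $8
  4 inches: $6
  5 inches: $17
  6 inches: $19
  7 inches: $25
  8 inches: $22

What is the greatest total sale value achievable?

Consider every possible first cut. v[k] is the best of p[i]+v[k−i] over all sellable i≤k.
v[1] = 2
v[2] = max(2+2, 4+0) = 4
v[3] = max(2+4, 4+2, 8+0) = 8
v[4] = max(2+8, 4+4, 8+2, 6+0) = 10
v[5] = max(2+10, 4+8, 8+4, 6+2, 17+0) = 17
v[6] = max(2+17, 4+10, 8+8, 6+4, 17+2, 19+0) = 19
v[7] = max(2+19, 4+17, 8+10, …, 19+2, 25+0) = 25
v[8] = max(2+25, 4+19, 8+17, …, 25+2, 22+0) = 27
One optimal cutting: 7 + 1 → $25 + $2 = $27.

27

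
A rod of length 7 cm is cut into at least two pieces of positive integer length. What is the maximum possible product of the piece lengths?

12

Define m[k] = max over 1≤i<k of i · max(k−i, m[k−i]); the inner max lets the remainder stay uncut if that's better.
m[2] = 1×max(1,0) = 1×1 = 1
m[3] = 1×max(2,1) = 1×2 = 2
m[4] = 2×max(2,1) = 2×2 = 4
m[5] = 2×max(3,2) = 2×3 = 6
m[6] = 3×max(3,2) = 3×3 = 9
m[7] = 2×max(5,6) = 2×6 = 12
One optimal split: 3 + 2 + 2; product 3×2×2 = 12.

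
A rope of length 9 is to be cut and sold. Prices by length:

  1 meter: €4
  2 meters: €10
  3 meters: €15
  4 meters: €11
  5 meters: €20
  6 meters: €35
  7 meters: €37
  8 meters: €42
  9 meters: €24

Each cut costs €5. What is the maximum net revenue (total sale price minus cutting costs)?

Let net[k] be the best obtainable value from length k. For each k, try every first piece i and keep the best of price[i] + net[k−i] minus the 5 cut fee when i<k.
net[1] = 4
net[2] = max(4+4-5, 10+0) = 10
net[3] = max(4+10-5, 10+4-5, 15+0) = 15
net[4] = max(4+15-5, 10+10-5, 15+4-5, 11+0) = 15
net[5] = max(4+15-5, 10+15-5, 15+10-5, 11+4-5, 20+0) = 20
net[6] = max(4+20-5, 10+15-5, 15+15-5, 11+10-5, 20+4-5, 35+0) = 35
net[7] = max(4+35-5, 10+20-5, 15+15-5, …, 35+4-5, 37+0) = 37
net[8] = max(4+37-5, 10+35-5, 15+20-5, …, 37+4-5, 42+0) = 42
net[9] = max(4+42-5, 10+37-5, 15+35-5, …, 42+4-5, 24+0) = 45
One optimal plan: pieces 6 + 3 (1 cut) → €50 − €5 = €45.

45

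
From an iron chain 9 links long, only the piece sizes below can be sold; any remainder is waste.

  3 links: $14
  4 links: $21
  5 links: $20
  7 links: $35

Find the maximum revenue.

42

Build f[k] bottom-up: f[k] = max over allowed piece i of (p[i] + f[k−i]).
f[1] = 0
f[2] = 0
f[3] = 14
f[4] = max(14+0, 21+0) = 21
f[5] = max(14+0, 21+0, 20+0) = 21
f[6] = max(14+14, 21+0, 20+0) = 28
f[7] = max(14+21, 21+14, 20+0, 35+0) = 35
f[8] = max(14+21, 21+21, 20+14, 35+0) = 42
f[9] = max(14+28, 21+21, 20+21, 35+0) = 42
One optimal cutting: pieces 4 + 4 with 1 link of scrap → $42.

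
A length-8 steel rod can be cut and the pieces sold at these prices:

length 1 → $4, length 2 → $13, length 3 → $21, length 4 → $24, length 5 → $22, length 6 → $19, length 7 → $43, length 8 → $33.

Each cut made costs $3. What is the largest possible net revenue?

49

Build v[k] bottom-up: v[k] = max over allowed piece i of (p[i] + v[k−i]) − 3 per cut.
v[1] = 4
v[2] = max(4+4-3, 13+0) = 13
v[3] = max(4+13-3, 13+4-3, 21+0) = 21
v[4] = max(4+21-3, 13+13-3, 21+4-3, 24+0) = 24
v[5] = max(4+24-3, 13+21-3, 21+13-3, 24+4-3, 22+0) = 31
v[6] = max(4+31-3, 13+24-3, 21+21-3, 24+13-3, 22+4-3, 19+0) = 39
v[7] = max(4+39-3, 13+31-3, 21+24-3, …, 19+4-3, 43+0) = 43
v[8] = max(4+43-3, 13+39-3, 21+31-3, …, 43+4-3, 33+0) = 49
One optimal plan: pieces 3 + 3 + 2 (2 cuts) → $55 − $6 = $49.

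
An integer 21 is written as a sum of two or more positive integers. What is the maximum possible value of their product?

Define prod[k] = max over 1≤i<k of i · max(k−i, prod[k−i]); the inner max lets the remainder stay uncut if that's better.
prod[2] = 1×max(1,0) = 1×1 = 1
prod[3] = max(1×2, 2×1) = 2
prod[4] = max(1×3, 2×2, 3×1) = 4
prod[5] = max(1×4, 2×3, 3×2, 4×1) = 6
prod[6] = max(1×6, 2×4, 3×3, 4×2, 5×1) = 9
prod[7] = max(1×9, 2×6, 3×4, 4×3, 5×2, 6×1) = 12
prod[8] = max(1×12, 2×9, 3×6, …, 6×2, 7×1) = 18
prod[9] = max(1×18, 2×12, 3×9, …, 7×2, 8×1) = 27
prod[10] = max(1×27, 2×18, 3×12, …, 8×2, 9×1) = 36
prod[11] = max(1×36, 2×27, 3×18, …, 9×2, 10×1) = 54
prod[12] = max(1×54, 2×36, 3×27, …, 10×2, 11×1) = 81
prod[13] = max(1×81, 2×54, 3×36, …, 11×2, 12×1) = 108
prod[14] = max(1×108, 2×81, 3×54, …, 12×2, 13×1) = 162
prod[15] = max(1×162, 2×108, 3×81, …, 13×2, 14×1) = 243
prod[16] = max(1×243, 2×162, 3×108, …, 14×2, 15×1) = 324
prod[17] = max(1×324, 2×243, 3×162, …, 15×2, 16×1) = 486
prod[18] = max(1×486, 2×324, 3×243, …, 16×2, 17×1) = 729
prod[19] = max(1×729, 2×486, 3×324, …, 17×2, 18×1) = 972
prod[20] = max(1×972, 2×729, 3×486, …, 18×2, 19×1) = 1458
prod[21] = max(1×1458, 2×972, 3×729, …, 19×2, 20×1) = 2187
One optimal split: 3 + 3 + 3 + 3 + 3 + 3 + 3; product 3×3×3×3×3×3×3 = 2187.

2187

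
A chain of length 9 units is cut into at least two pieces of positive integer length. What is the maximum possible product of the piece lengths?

27

Let m[k] be the best product for length k (with at least one cut). For each first piece i, the rest contributes max(k−i, m[k−i]).
m[2] = 1*max(1,0) = 1*1 = 1
m[3] = 1*max(2,1) = 1*2 = 2
m[4] = 2*max(2,1) = 2*2 = 4
m[5] = 2*max(3,2) = 2*3 = 6
m[6] = 3*max(3,2) = 3*3 = 9
m[7] = 2*max(5,6) = 2*6 = 12
m[8] = 2*max(6,9) = 2*9 = 18
m[9] = 3*max(6,9) = 3*9 = 27
One optimal split: 3 + 3 + 3; product 3*3*3 = 27.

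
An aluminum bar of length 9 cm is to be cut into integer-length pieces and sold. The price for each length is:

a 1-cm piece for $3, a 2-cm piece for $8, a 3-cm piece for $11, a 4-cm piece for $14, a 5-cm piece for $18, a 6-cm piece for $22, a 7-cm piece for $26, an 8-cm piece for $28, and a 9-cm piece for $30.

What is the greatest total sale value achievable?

Consider every possible first cut. best[k] is the best of p[i]+best[k−i] over all sellable i≤k.
best[1] = 3
best[2] = max(3+3, 8+0) = 8
best[3] = max(3+8, 8+3, 11+0) = 11
best[4] = max(3+11, 8+8, 11+3, 14+0) = 16
best[5] = max(3+16, 8+11, 11+8, 14+3, 18+0) = 19
best[6] = max(3+19, 8+16, 11+11, 14+8, 18+3, 22+0) = 24
best[7] = max(3+24, 8+19, 11+16, …, 22+3, 26+0) = 27
best[8] = max(3+27, 8+24, 11+19, …, 26+3, 28+0) = 32
best[9] = max(3+32, 8+27, 11+24, …, 28+3, 30+0) = 35
One optimal cutting: 2 + 2 + 2 + 2 + 1 → $8 + $8 + $8 + $8 + $3 = $35.

35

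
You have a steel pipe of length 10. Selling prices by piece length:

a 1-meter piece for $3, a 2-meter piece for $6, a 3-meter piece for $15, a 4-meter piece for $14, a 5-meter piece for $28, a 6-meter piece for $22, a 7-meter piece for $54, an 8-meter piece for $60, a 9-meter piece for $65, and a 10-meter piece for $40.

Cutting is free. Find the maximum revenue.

Let v[k] be the best obtainable value from length k. For each k, try every first piece i and keep the best of price[i] + v[k−i].
v[1] = 3
v[2] = 6  (first piece 1, then v[1]=3)
v[3] = 15
v[4] = 18  (first piece 1, then v[3]=15)
v[5] = 28
v[6] = 31  (first piece 1, then v[5]=28)
v[7] = 54
v[8] = 60
v[9] = 65
v[10] = 69  (first piece 3, then v[7]=54)
One optimal cutting: 7 + 3 → $54 + $15 = $69.

69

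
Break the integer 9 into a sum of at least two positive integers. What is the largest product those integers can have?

27

Fill prod[k] for k=2..9: at each k try every first piece i and multiply by the better of (k−i) uncut or prod[k−i].
prod[2] = 1×max(1,0) = 1×1 = 1
prod[3] = max(1×2, 2×1) = 2
prod[4] = max(1×3, 2×2, 3×1) = 4
prod[5] = max(1×4, 2×3, 3×2, 4×1) = 6
prod[6] = max(1×6, 2×4, 3×3, 4×2, 5×1) = 9
prod[7] = max(1×9, 2×6, 3×4, 4×3, 5×2, 6×1) = 12
prod[8] = max(1×12, 2×9, 3×6, …, 6×2, 7×1) = 18
prod[9] = max(1×18, 2×12, 3×9, …, 7×2, 8×1) = 27
One optimal split: 3 + 3 + 3; product 3×3×3 = 27.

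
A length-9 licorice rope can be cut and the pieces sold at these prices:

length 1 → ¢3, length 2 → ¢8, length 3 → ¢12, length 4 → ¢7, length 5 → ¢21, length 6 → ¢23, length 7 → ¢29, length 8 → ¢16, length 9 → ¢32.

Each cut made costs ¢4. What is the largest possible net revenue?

Build v[k] bottom-up: v[k] = max over allowed piece i of (p[i] + v[k−i]) − 4 per cut.
v[1] = 3
v[2] = max(3+3-4, 8+0) = 8
v[3] = max(3+8-4, 8+3-4, 12+0) = 12
v[4] = max(3+12-4, 8+8-4, 12+3-4, 7+0) = 12
v[5] = max(3+12-4, 8+12-4, 12+8-4, 7+3-4, 21+0) = 21
v[6] = max(3+21-4, 8+12-4, 12+12-4, 7+8-4, 21+3-4, 23+0) = 23
v[7] = max(3+23-4, 8+21-4, 12+12-4, …, 23+3-4, 29+0) = 29
v[8] = max(3+29-4, 8+23-4, 12+21-4, …, 29+3-4, 16+0) = 29
v[9] = max(3+29-4, 8+29-4, 12+23-4, …, 16+3-4, 32+0) = 33
One optimal plan: pieces 7 + 2 (1 cut) → ¢37 − ¢4 = ¢33.

33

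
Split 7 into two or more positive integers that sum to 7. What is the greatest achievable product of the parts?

12

Fill f[k] for k=2..7: at each k try every first piece i and multiply by the better of (k−i) uncut or f[k−i].
f[2] = 1×max(1,0) = 1×1 = 1
f[3] = 1×max(2,1) = 1×2 = 2
f[4] = 2×max(2,1) = 2×2 = 4
f[5] = 2×max(3,2) = 2×3 = 6
f[6] = 3×max(3,2) = 3×3 = 9
f[7] = 2×max(5,6) = 2×6 = 12
One optimal split: 3 + 2 + 2; product 3×2×2 = 12.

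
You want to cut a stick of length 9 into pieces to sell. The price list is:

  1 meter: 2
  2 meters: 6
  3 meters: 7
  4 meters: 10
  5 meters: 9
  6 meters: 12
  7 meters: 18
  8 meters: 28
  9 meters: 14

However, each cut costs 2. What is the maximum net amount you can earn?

Build net[k] bottom-up: net[k] = max over allowed piece i of (p[i] + net[k−i]) − 2 per cut.
net[1] = 2
net[2] = 6
net[3] = 7
net[4] = 10  (first piece 2, then net[2]=6)
net[5] = 11  (first piece 2, then net[3]=7)
net[6] = 14  (first piece 2, then net[4]=10)
net[7] = 18
net[8] = 28
net[9] = 28  (first piece 1, then net[8]=28)
One optimal plan: pieces 8 + 1 (1 cut) → 30 − 2 = 28.

28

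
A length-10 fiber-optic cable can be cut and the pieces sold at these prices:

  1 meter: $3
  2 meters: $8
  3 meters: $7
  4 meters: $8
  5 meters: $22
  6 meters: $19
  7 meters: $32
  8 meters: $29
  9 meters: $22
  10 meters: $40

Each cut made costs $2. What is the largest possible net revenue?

42

Let r[k] be the best obtainable value from length k. For each k, try every first piece i and keep the best of price[i] + r[k−i] minus the 2 cut fee when i<k.
r[1] = 3
r[2] = 8
r[3] = 9  (first piece 1, then r[2]=8)
r[4] = 14  (first piece 2, then r[2]=8)
r[5] = 22
r[6] = 23  (first piece 1, then r[5]=22)
r[7] = 32
r[8] = 33  (first piece 1, then r[7]=32)
r[9] = 38  (first piece 2, then r[7]=32)
r[10] = 42  (first piece 5, then r[5]=22)
One optimal plan: pieces 5 + 5 (1 cut) → $44 − $2 = $42.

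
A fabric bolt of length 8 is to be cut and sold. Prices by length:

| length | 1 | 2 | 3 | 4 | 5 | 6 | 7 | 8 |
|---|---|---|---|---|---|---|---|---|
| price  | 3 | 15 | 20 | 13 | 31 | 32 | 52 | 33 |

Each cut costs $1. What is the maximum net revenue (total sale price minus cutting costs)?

57

Build v[k] bottom-up: v[k] = max over allowed piece i of (p[i] + v[k−i]) − 1 per cut.
v[1] = 3
v[2] = max(3+3-1, 15+0) = 15
v[3] = max(3+15-1, 15+3-1, 20+0) = 20
v[4] = max(3+20-1, 15+15-1, 20+3-1, 13+0) = 29
v[5] = max(3+29-1, 15+20-1, 20+15-1, 13+3-1, 31+0) = 34
v[6] = max(3+34-1, 15+29-1, 20+20-1, 13+15-1, 31+3-1, 32+0) = 43
v[7] = max(3+43-1, 15+34-1, 20+29-1, …, 32+3-1, 52+0) = 52
v[8] = max(3+52-1, 15+43-1, 20+34-1, …, 52+3-1, 33+0) = 57
One optimal plan: pieces 2 + 2 + 2 + 2 (3 cuts) → $60 − $3 = $57.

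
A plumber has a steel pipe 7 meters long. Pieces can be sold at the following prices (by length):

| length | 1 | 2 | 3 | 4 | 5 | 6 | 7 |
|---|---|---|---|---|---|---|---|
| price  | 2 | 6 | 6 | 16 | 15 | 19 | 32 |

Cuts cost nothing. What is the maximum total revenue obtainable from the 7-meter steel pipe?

32

Build R[k] bottom-up: R[k] = max over allowed piece i of (p[i] + R[k−i]).
R[1] = 2
R[2] = 6
R[3] = 8  (first piece 1, then R[2]=6)
R[4] = 16
R[5] = 18  (first piece 1, then R[4]=16)
R[6] = 22  (first piece 2, then R[4]=16)
R[7] = 32
Best is to sell the whole 7-meter piece uncut for $32.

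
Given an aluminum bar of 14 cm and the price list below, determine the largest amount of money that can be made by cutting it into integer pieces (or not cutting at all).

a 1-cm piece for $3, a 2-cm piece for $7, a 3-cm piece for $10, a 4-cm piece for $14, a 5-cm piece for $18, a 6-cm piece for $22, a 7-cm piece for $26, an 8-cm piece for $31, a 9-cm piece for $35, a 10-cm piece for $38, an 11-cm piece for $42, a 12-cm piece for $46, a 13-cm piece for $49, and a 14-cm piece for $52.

53

Let r[k] be the best obtainable value from length k. For each k, try every first piece i and keep the best of price[i] + r[k−i].
r[1] = 3
r[2] = max(3+3, 7+0) = 7
r[3] = max(3+7, 7+3, 10+0) = 10
r[4] = max(3+10, 7+7, 10+3, 14+0) = 14
r[5] = max(3+14, 7+10, 10+7, 14+3, 18+0) = 18
r[6] = max(3+18, 7+14, 10+10, 14+7, 18+3, 22+0) = 22
r[7] = max(3+22, 7+18, 10+14, …, 22+3, 26+0) = 26
r[8] = max(3+26, 7+22, 10+18, …, 26+3, 31+0) = 31
r[9] = max(3+31, 7+26, 10+22, …, 31+3, 35+0) = 35
r[10] = max(3+35, 7+31, 10+26, …, 35+3, 38+0) = 38
r[11] = max(3+38, 7+35, 10+31, …, 38+3, 42+0) = 42
r[12] = max(3+42, 7+38, 10+35, …, 42+3, 46+0) = 46
r[13] = max(3+46, 7+42, 10+38, …, 46+3, 49+0) = 49
r[14] = max(3+49, 7+46, 10+42, …, 49+3, 52+0) = 53
One optimal cutting: 12 + 2 → $46 + $7 = $53.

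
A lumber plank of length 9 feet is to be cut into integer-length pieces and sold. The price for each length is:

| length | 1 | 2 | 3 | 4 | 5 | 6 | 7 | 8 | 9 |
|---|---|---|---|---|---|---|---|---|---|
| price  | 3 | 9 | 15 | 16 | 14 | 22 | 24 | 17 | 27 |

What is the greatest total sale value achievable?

Build best[k] bottom-up: best[k] = max over allowed piece i of (p[i] + best[k−i]).
best[1] = 3
best[2] = max(3+3, 9+0) = 9
best[3] = max(3+9, 9+3, 15+0) = 15
best[4] = max(3+15, 9+9, 15+3, 16+0) = 18
best[5] = max(3+18, 9+15, 15+9, 16+3, 14+0) = 24
best[6] = max(3+24, 9+18, 15+15, 16+9, 14+3, 22+0) = 30
best[7] = max(3+30, 9+24, 15+18, …, 22+3, 24+0) = 33
best[8] = max(3+33, 9+30, 15+24, …, 24+3, 17+0) = 39
best[9] = max(3+39, 9+33, 15+30, …, 17+3, 27+0) = 45
One optimal cutting: 3 + 3 + 3 → $15 + $15 + $15 = $45.

45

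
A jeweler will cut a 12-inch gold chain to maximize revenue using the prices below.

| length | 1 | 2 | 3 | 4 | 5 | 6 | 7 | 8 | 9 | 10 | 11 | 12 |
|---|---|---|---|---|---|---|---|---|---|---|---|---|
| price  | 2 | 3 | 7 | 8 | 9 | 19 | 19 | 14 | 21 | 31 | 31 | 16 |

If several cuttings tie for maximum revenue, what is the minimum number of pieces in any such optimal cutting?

2

Build r[k] bottom-up: r[k] = max over allowed piece i of (p[i] + r[k−i]).
r[1] = 2
r[2] = max(2+2, 3+0) = 4
r[3] = max(2+4, 3+2, 7+0) = 7
r[4] = max(2+7, 3+4, 7+2, 8+0) = 9
r[5] = max(2+9, 3+7, 7+4, 8+2, 9+0) = 11
r[6] = max(2+11, 3+9, 7+7, 8+4, 9+2, 19+0) = 19
r[7] = max(2+19, 3+11, 7+9, …, 19+2, 19+0) = 21
r[8] = max(2+21, 3+19, 7+11, …, 19+2, 14+0) = 23
r[9] = max(2+23, 3+21, 7+19, …, 14+2, 21+0) = 26
r[10] = max(2+26, 3+23, 7+21, …, 21+2, 31+0) = 31
r[11] = max(2+31, 3+26, 7+23, …, 31+2, 31+0) = 33
r[12] = max(2+33, 3+31, 7+26, …, 31+2, 16+0) = 38
Maximum revenue is $38.
Now minimize piece count subject to staying optimal: for each k, pieces[k] = 1 + min over i with p[i]+r[k−i]=r[k] of pieces[k−i].
pieces[9] = 2
pieces[10] = 1
pieces[11] = 2
pieces[12] = 2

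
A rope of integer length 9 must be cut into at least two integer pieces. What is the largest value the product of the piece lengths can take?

Define f[k] = max over 1≤i<k of i · max(k−i, f[k−i]); the inner max lets the remainder stay uncut if that's better.
f[2] = 1·max(1,0) = 1·1 = 1
f[3] = 1·max(2,1) = 1·2 = 2
f[4] = 2·max(2,1) = 2·2 = 4
f[5] = 2·max(3,2) = 2·3 = 6
f[6] = 3·max(3,2) = 3·3 = 9
f[7] = 2·max(5,6) = 2·6 = 12
f[8] = 2·max(6,9) = 2·9 = 18
f[9] = 3·max(6,9) = 3·9 = 27
One optimal split: 3 + 3 + 3; product 3·3·3 = 27.

27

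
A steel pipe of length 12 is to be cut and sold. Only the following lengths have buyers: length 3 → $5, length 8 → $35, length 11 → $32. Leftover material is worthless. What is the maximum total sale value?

Consider every possible first cut. best[k] is the best of p[i]+best[k−i] over all sellable i≤k.
best[1] = 0
best[2] = 0
best[3] = 5
best[4] = 5
best[5] = 5
best[6] = 10  (first piece 3, then best[3]=5)
best[7] = 10
best[8] = max(5+5, 35+0) = 35
best[9] = max(5+10, 35+0) = 35
best[10] = max(5+10, 35+0) = 35
best[11] = max(5+35, 35+5, 32+0) = 40
best[12] = max(5+35, 35+5, 32+0) = 40
One optimal cutting: pieces 8 + 3 with 1 meter of scrap → $40.

40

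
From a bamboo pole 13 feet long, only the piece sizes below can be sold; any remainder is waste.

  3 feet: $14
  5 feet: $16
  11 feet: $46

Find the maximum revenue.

Let f[k] be the best obtainable value from length k. For each k, try every first piece i and keep the best of price[i] + f[k−i].
f[1] = 0
f[2] = 0
f[3] = 14
f[4] = 14
f[5] = max(14+0, 16+0) = 16
f[6] = max(14+14, 16+0) = 28
f[7] = max(14+14, 16+0) = 28
f[8] = max(14+16, 16+14) = 30
f[9] = max(14+28, 16+14) = 42
f[10] = max(14+28, 16+16) = 42
f[11] = max(14+30, 16+28, 46+0) = 46
f[12] = max(14+42, 16+28, 46+0) = 56
f[13] = max(14+42, 16+30, 46+0) = 56
One optimal cutting: pieces 3 + 3 + 3 + 3 with 1 foot of scrap → $56.

56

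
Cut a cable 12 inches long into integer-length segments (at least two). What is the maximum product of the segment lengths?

81

Define f[k] = max over 1≤i<k of i · max(k−i, f[k−i]); the inner max lets the remainder stay uncut if that's better.
Small cases: f[2]=1, f[3]=2, f[4]=4, f[5]=6, f[6]=9, f[7]=12.
f[8] = max(1·12, 2·9, 3·6, …, 6·2, 7·1) = 18
f[9] = max(1·18, 2·12, 3·9, …, 7·2, 8·1) = 27
f[10] = max(1·27, 2·18, 3·12, …, 8·2, 9·1) = 36
f[11] = max(1·36, 2·27, 3·18, …, 9·2, 10·1) = 54
f[12] = max(1·54, 2·36, 3·27, …, 10·2, 11·1) = 81
One optimal split: 3 + 3 + 3 + 3; product 3·3·3·3 = 81.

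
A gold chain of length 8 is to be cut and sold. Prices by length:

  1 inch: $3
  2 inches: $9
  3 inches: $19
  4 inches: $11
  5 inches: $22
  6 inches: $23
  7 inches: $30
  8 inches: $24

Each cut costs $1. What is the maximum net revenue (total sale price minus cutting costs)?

Let r[k] be the best obtainable value from length k. For each k, try every first piece i and keep the best of price[i] + r[k−i] minus the 1 cut fee when i<k.
r[1] = 3
r[2] = 9
r[3] = 19
r[4] = 21  (first piece 1, then r[3]=19)
r[5] = 27  (first piece 2, then r[3]=19)
r[6] = 37  (first piece 3, then r[3]=19)
r[7] = 39  (first piece 1, then r[6]=37)
r[8] = 45  (first piece 2, then r[6]=37)
One optimal plan: pieces 3 + 3 + 2 (2 cuts) → $47 − $2 = $45.

45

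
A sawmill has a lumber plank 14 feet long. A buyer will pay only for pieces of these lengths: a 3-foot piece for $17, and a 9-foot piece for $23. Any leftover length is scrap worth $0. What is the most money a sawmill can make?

68

Build f[k] bottom-up: f[k] = max over allowed piece i of (p[i] + f[k−i]).
f[1] = 0
f[2] = 0
f[3] = 17
f[4] = 17
f[5] = 17
f[6] = 34  (first piece 3, then f[3]=17)
f[7] = 34
f[8] = 34
f[9] = max(17+34, 23+0) = 51
f[10] = max(17+34, 23+0) = 51
f[11] = max(17+34, 23+0) = 51
f[12] = max(17+51, 23+17) = 68
f[13] = max(17+51, 23+17) = 68
f[14] = max(17+51, 23+17) = 68
One optimal cutting: pieces 3 + 3 + 3 + 3 with 2 feet of scrap → $68.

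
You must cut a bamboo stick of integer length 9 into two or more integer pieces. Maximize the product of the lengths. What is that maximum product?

Define f[k] = max over 1≤i<k of i · max(k−i, f[k−i]); the inner max lets the remainder stay uncut if that's better.
f[2] = 1×max(1,0) = 1×1 = 1
f[3] = 1×max(2,1) = 1×2 = 2
f[4] = 2×max(2,1) = 2×2 = 4
f[5] = 2×max(3,2) = 2×3 = 6
f[6] = 3×max(3,2) = 3×3 = 9
f[7] = 2×max(5,6) = 2×6 = 12
f[8] = 2×max(6,9) = 2×9 = 18
f[9] = 3×max(6,9) = 3×9 = 27
One optimal split: 3 + 3 + 3; product 3×3×3 = 27.

27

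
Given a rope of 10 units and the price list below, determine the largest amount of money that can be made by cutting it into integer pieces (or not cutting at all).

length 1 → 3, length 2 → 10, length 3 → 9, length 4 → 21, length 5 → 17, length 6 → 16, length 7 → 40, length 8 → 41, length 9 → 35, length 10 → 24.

Let r[k] be the best obtainable value from length k. For each k, try every first piece i and keep the best of price[i] + r[k−i].
r[1] = 3
r[2] = max(3+3, 10+0) = 10
r[3] = max(3+10, 10+3, 9+0) = 13
r[4] = max(3+13, 10+10, 9+3, 21+0) = 21
r[5] = max(3+21, 10+13, 9+10, 21+3, 17+0) = 24
r[6] = max(3+24, 10+21, 9+13, 21+10, 17+3, 16+0) = 31
r[7] = max(3+31, 10+24, 9+21, …, 16+3, 40+0) = 40
r[8] = max(3+40, 10+31, 9+24, …, 40+3, 41+0) = 43
r[9] = max(3+43, 10+40, 9+31, …, 41+3, 35+0) = 50
r[10] = max(3+50, 10+43, 9+40, …, 35+3, 24+0) = 53
One optimal cutting: 7 + 2 + 1 → 40 + 10 + 3 = 53.

53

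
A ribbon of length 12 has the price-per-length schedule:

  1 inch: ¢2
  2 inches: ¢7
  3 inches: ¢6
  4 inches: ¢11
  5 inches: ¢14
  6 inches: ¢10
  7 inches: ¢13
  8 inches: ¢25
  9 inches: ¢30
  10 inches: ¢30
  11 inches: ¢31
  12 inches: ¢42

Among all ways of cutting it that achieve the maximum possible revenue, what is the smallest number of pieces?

Consider every possible first cut. r[k] is the best of p[i]+r[k−i] over all sellable i≤k.
r[1] = 2
r[2] = max(2+2, 7+0) = 7
r[3] = max(2+7, 7+2, 6+0) = 9
r[4] = max(2+9, 7+7, 6+2, 11+0) = 14
r[5] = max(2+14, 7+9, 6+7, 11+2, 14+0) = 16
r[6] = max(2+16, 7+14, 6+9, 11+7, 14+2, 10+0) = 21
r[7] = max(2+21, 7+16, 6+14, …, 10+2, 13+0) = 23
r[8] = max(2+23, 7+21, 6+16, …, 13+2, 25+0) = 28
r[9] = max(2+28, 7+23, 6+21, …, 25+2, 30+0) = 30
r[10] = max(2+30, 7+28, 6+23, …, 30+2, 30+0) = 35
r[11] = max(2+35, 7+30, 6+28, …, 30+2, 31+0) = 37
r[12] = max(2+37, 7+35, 6+30, …, 31+2, 42+0) = 42
Maximum revenue is ¢42.
Now minimize piece count subject to staying optimal: for each k, pieces[k] = 1 + min over i with p[i]+r[k−i]=r[k] of pieces[k−i].
pieces[9] = 1
pieces[10] = 5
pieces[11] = 2
pieces[12] = 1

1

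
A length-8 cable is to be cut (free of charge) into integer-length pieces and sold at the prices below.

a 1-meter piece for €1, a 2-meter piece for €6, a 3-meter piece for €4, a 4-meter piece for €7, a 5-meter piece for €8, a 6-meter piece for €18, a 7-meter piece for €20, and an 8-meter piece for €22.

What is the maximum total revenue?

Let v[k] be the best obtainable value from length k. For each k, try every first piece i and keep the best of price[i] + v[k−i].
v[1] = 1
v[2] = 6
v[3] = 7  (first piece 1, then v[2]=6)
v[4] = 12  (first piece 2, then v[2]=6)
v[5] = 13  (first piece 1, then v[4]=12)
v[6] = 18  (first piece 2, then v[4]=12)
v[7] = 20
v[8] = 24  (first piece 2, then v[6]=18)
One optimal cutting: 2 + 2 + 2 + 2 → €6 + €6 + €6 + €6 = €24.

24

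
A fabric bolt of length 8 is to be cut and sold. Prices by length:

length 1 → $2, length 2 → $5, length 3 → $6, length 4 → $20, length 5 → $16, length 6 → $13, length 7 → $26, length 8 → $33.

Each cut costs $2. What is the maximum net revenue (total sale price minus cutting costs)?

Consider every possible first cut. r[k] is the best of p[i]+r[k−i] over all sellable i≤k, charging 2 whenever i<k.
r[1] = 2
r[2] = max(2+2-2, 5+0) = 5
r[3] = max(2+5-2, 5+2-2, 6+0) = 6
r[4] = max(2+6-2, 5+5-2, 6+2-2, 20+0) = 20
r[5] = max(2+20-2, 5+6-2, 6+5-2, 20+2-2, 16+0) = 20
r[6] = max(2+20-2, 5+20-2, 6+6-2, 20+5-2, 16+2-2, 13+0) = 23
r[7] = max(2+23-2, 5+20-2, 6+20-2, …, 13+2-2, 26+0) = 26
r[8] = max(2+26-2, 5+23-2, 6+20-2, …, 26+2-2, 33+0) = 38
One optimal plan: pieces 4 + 4 (1 cut) → $40 − $2 = $38.

38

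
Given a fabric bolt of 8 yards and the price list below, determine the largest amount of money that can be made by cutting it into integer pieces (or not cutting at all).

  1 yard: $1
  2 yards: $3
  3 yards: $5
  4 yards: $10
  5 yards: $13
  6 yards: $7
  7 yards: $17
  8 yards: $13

20

Let R[k] be the best obtainable value from length k. For each k, try every first piece i and keep the best of price[i] + R[k−i].
R[1] = 1
R[2] = max(1+1, 3+0) = 3
R[3] = max(1+3, 3+1, 5+0) = 5
R[4] = max(1+5, 3+3, 5+1, 10+0) = 10
R[5] = max(1+10, 3+5, 5+3, 10+1, 13+0) = 13
R[6] = max(1+13, 3+10, 5+5, 10+3, 13+1, 7+0) = 14
R[7] = max(1+14, 3+13, 5+10, …, 7+1, 17+0) = 17
R[8] = max(1+17, 3+14, 5+13, …, 17+1, 13+0) = 20
One optimal cutting: 4 + 4 → $10 + $10 = $20.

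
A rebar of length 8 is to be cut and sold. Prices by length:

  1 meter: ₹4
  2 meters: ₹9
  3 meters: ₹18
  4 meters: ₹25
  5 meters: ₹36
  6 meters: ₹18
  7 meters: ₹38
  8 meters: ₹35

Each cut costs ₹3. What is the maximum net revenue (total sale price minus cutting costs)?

51

Consider every possible first cut. net[k] is the best of p[i]+net[k−i] over all sellable i≤k, charging 3 whenever i<k.
net[1] = 4
net[2] = max(4+4-3, 9+0) = 9
net[3] = max(4+9-3, 9+4-3, 18+0) = 18
net[4] = max(4+18-3, 9+9-3, 18+4-3, 25+0) = 25
net[5] = max(4+25-3, 9+18-3, 18+9-3, 25+4-3, 36+0) = 36
net[6] = max(4+36-3, 9+25-3, 18+18-3, 25+9-3, 36+4-3, 18+0) = 37
net[7] = max(4+37-3, 9+36-3, 18+25-3, …, 18+4-3, 38+0) = 42
net[8] = max(4+42-3, 9+37-3, 18+36-3, …, 38+4-3, 35+0) = 51
One optimal plan: pieces 5 + 3 (1 cut) → ₹54 − ₹3 = ₹51.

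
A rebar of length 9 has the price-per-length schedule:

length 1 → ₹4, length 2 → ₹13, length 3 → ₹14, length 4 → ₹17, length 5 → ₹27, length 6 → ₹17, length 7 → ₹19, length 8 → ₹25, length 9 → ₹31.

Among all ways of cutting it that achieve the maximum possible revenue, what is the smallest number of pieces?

Build r[k] bottom-up: r[k] = max over allowed piece i of (p[i] + r[k−i]).
r[1] = 4
r[2] = max(4+4, 13+0) = 13
r[3] = max(4+13, 13+4, 14+0) = 17
r[4] = max(4+17, 13+13, 14+4, 17+0) = 26
r[5] = max(4+26, 13+17, 14+13, 17+4, 27+0) = 30
r[6] = max(4+30, 13+26, 14+17, 17+13, 27+4, 17+0) = 39
r[7] = max(4+39, 13+30, 14+26, …, 17+4, 19+0) = 43
r[8] = max(4+43, 13+39, 14+30, …, 19+4, 25+0) = 52
r[9] = max(4+52, 13+43, 14+39, …, 25+4, 31+0) = 56
Maximum revenue is ₹56.
Now minimize piece count subject to staying optimal: for each k, pieces[k] = 1 + min over i with p[i]+r[k−i]=r[k] of pieces[k−i].
pieces[6] = 3
pieces[7] = 4
pieces[8] = 4
pieces[9] = 5

5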